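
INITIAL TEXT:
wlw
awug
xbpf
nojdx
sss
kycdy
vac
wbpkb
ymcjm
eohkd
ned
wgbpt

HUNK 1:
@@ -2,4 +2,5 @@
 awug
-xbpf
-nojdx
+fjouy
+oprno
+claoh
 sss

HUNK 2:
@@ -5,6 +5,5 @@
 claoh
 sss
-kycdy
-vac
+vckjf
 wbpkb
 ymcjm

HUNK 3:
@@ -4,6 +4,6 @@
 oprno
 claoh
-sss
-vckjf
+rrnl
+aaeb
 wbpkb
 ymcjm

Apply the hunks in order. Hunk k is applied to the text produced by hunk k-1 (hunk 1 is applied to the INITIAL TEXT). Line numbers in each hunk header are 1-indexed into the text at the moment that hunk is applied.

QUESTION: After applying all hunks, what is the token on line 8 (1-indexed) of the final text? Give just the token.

Answer: wbpkb

Derivation:
Hunk 1: at line 2 remove [xbpf,nojdx] add [fjouy,oprno,claoh] -> 13 lines: wlw awug fjouy oprno claoh sss kycdy vac wbpkb ymcjm eohkd ned wgbpt
Hunk 2: at line 5 remove [kycdy,vac] add [vckjf] -> 12 lines: wlw awug fjouy oprno claoh sss vckjf wbpkb ymcjm eohkd ned wgbpt
Hunk 3: at line 4 remove [sss,vckjf] add [rrnl,aaeb] -> 12 lines: wlw awug fjouy oprno claoh rrnl aaeb wbpkb ymcjm eohkd ned wgbpt
Final line 8: wbpkb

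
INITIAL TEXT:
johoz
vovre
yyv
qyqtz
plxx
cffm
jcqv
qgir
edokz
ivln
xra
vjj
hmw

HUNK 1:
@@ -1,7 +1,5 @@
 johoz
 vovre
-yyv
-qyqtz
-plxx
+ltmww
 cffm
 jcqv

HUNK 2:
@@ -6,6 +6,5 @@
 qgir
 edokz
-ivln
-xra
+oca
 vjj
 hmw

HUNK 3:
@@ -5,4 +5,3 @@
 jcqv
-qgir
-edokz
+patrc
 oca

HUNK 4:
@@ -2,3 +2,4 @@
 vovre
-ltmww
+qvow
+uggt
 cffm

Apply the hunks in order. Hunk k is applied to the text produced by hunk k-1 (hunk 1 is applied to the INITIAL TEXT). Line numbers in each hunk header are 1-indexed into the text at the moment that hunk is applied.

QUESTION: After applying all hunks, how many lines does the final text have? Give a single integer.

Answer: 10

Derivation:
Hunk 1: at line 1 remove [yyv,qyqtz,plxx] add [ltmww] -> 11 lines: johoz vovre ltmww cffm jcqv qgir edokz ivln xra vjj hmw
Hunk 2: at line 6 remove [ivln,xra] add [oca] -> 10 lines: johoz vovre ltmww cffm jcqv qgir edokz oca vjj hmw
Hunk 3: at line 5 remove [qgir,edokz] add [patrc] -> 9 lines: johoz vovre ltmww cffm jcqv patrc oca vjj hmw
Hunk 4: at line 2 remove [ltmww] add [qvow,uggt] -> 10 lines: johoz vovre qvow uggt cffm jcqv patrc oca vjj hmw
Final line count: 10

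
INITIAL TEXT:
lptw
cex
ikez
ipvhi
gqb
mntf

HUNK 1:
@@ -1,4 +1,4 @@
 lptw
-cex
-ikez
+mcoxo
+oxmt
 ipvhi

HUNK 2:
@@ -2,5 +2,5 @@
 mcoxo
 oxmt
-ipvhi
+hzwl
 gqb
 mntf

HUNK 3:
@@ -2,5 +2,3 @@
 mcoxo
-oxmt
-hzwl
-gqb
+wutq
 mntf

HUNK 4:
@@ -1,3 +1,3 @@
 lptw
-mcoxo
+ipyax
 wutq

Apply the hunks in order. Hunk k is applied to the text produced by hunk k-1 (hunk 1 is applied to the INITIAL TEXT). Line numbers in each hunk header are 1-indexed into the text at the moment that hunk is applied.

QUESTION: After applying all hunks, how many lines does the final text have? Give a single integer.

Hunk 1: at line 1 remove [cex,ikez] add [mcoxo,oxmt] -> 6 lines: lptw mcoxo oxmt ipvhi gqb mntf
Hunk 2: at line 2 remove [ipvhi] add [hzwl] -> 6 lines: lptw mcoxo oxmt hzwl gqb mntf
Hunk 3: at line 2 remove [oxmt,hzwl,gqb] add [wutq] -> 4 lines: lptw mcoxo wutq mntf
Hunk 4: at line 1 remove [mcoxo] add [ipyax] -> 4 lines: lptw ipyax wutq mntf
Final line count: 4

Answer: 4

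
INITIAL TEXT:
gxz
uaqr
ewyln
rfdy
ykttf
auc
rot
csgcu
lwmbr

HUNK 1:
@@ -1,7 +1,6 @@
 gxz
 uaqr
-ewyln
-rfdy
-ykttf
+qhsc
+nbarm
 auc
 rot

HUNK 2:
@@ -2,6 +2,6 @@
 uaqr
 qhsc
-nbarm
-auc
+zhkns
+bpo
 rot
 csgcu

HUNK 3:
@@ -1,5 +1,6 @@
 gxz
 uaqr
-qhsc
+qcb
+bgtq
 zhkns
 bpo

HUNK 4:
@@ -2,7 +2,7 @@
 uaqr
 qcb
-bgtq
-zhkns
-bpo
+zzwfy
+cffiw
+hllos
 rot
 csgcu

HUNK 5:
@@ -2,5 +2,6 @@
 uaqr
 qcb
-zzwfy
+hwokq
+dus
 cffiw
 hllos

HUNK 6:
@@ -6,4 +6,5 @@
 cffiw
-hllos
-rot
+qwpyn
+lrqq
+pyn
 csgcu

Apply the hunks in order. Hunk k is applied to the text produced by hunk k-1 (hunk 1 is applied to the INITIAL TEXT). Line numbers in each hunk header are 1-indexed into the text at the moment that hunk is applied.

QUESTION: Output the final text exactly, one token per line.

Hunk 1: at line 1 remove [ewyln,rfdy,ykttf] add [qhsc,nbarm] -> 8 lines: gxz uaqr qhsc nbarm auc rot csgcu lwmbr
Hunk 2: at line 2 remove [nbarm,auc] add [zhkns,bpo] -> 8 lines: gxz uaqr qhsc zhkns bpo rot csgcu lwmbr
Hunk 3: at line 1 remove [qhsc] add [qcb,bgtq] -> 9 lines: gxz uaqr qcb bgtq zhkns bpo rot csgcu lwmbr
Hunk 4: at line 2 remove [bgtq,zhkns,bpo] add [zzwfy,cffiw,hllos] -> 9 lines: gxz uaqr qcb zzwfy cffiw hllos rot csgcu lwmbr
Hunk 5: at line 2 remove [zzwfy] add [hwokq,dus] -> 10 lines: gxz uaqr qcb hwokq dus cffiw hllos rot csgcu lwmbr
Hunk 6: at line 6 remove [hllos,rot] add [qwpyn,lrqq,pyn] -> 11 lines: gxz uaqr qcb hwokq dus cffiw qwpyn lrqq pyn csgcu lwmbr

Answer: gxz
uaqr
qcb
hwokq
dus
cffiw
qwpyn
lrqq
pyn
csgcu
lwmbr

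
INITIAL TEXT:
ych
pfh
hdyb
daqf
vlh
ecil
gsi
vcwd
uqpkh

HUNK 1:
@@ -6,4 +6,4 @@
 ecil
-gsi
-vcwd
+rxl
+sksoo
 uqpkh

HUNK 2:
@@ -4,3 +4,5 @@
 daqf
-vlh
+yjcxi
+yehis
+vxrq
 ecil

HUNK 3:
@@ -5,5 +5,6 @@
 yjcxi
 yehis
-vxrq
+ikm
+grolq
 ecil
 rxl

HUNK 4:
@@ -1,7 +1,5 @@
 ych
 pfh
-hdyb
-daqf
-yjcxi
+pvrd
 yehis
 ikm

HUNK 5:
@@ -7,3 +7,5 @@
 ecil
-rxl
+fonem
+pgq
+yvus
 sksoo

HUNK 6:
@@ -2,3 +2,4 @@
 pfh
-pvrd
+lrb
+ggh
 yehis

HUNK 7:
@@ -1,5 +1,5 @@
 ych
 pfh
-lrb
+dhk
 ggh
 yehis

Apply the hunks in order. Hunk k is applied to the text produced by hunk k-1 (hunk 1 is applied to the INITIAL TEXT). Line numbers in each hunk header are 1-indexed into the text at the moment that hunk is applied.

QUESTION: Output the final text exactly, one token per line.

Answer: ych
pfh
dhk
ggh
yehis
ikm
grolq
ecil
fonem
pgq
yvus
sksoo
uqpkh

Derivation:
Hunk 1: at line 6 remove [gsi,vcwd] add [rxl,sksoo] -> 9 lines: ych pfh hdyb daqf vlh ecil rxl sksoo uqpkh
Hunk 2: at line 4 remove [vlh] add [yjcxi,yehis,vxrq] -> 11 lines: ych pfh hdyb daqf yjcxi yehis vxrq ecil rxl sksoo uqpkh
Hunk 3: at line 5 remove [vxrq] add [ikm,grolq] -> 12 lines: ych pfh hdyb daqf yjcxi yehis ikm grolq ecil rxl sksoo uqpkh
Hunk 4: at line 1 remove [hdyb,daqf,yjcxi] add [pvrd] -> 10 lines: ych pfh pvrd yehis ikm grolq ecil rxl sksoo uqpkh
Hunk 5: at line 7 remove [rxl] add [fonem,pgq,yvus] -> 12 lines: ych pfh pvrd yehis ikm grolq ecil fonem pgq yvus sksoo uqpkh
Hunk 6: at line 2 remove [pvrd] add [lrb,ggh] -> 13 lines: ych pfh lrb ggh yehis ikm grolq ecil fonem pgq yvus sksoo uqpkh
Hunk 7: at line 1 remove [lrb] add [dhk] -> 13 lines: ych pfh dhk ggh yehis ikm grolq ecil fonem pgq yvus sksoo uqpkh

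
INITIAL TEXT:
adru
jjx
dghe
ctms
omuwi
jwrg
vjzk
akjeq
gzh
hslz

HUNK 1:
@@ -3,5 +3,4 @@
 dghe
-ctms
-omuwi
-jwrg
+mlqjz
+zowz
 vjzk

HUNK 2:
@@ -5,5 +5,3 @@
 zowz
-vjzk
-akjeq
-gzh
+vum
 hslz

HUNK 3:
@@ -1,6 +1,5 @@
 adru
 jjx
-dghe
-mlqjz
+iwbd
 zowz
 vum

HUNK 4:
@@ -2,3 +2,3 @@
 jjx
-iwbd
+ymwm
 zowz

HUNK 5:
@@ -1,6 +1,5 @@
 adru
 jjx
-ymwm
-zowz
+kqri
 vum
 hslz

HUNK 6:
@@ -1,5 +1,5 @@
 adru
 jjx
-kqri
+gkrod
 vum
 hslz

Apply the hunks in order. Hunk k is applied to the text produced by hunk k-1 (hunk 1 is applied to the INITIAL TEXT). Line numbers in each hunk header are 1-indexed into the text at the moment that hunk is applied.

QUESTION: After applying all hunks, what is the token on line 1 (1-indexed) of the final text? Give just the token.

Answer: adru

Derivation:
Hunk 1: at line 3 remove [ctms,omuwi,jwrg] add [mlqjz,zowz] -> 9 lines: adru jjx dghe mlqjz zowz vjzk akjeq gzh hslz
Hunk 2: at line 5 remove [vjzk,akjeq,gzh] add [vum] -> 7 lines: adru jjx dghe mlqjz zowz vum hslz
Hunk 3: at line 1 remove [dghe,mlqjz] add [iwbd] -> 6 lines: adru jjx iwbd zowz vum hslz
Hunk 4: at line 2 remove [iwbd] add [ymwm] -> 6 lines: adru jjx ymwm zowz vum hslz
Hunk 5: at line 1 remove [ymwm,zowz] add [kqri] -> 5 lines: adru jjx kqri vum hslz
Hunk 6: at line 1 remove [kqri] add [gkrod] -> 5 lines: adru jjx gkrod vum hslz
Final line 1: adru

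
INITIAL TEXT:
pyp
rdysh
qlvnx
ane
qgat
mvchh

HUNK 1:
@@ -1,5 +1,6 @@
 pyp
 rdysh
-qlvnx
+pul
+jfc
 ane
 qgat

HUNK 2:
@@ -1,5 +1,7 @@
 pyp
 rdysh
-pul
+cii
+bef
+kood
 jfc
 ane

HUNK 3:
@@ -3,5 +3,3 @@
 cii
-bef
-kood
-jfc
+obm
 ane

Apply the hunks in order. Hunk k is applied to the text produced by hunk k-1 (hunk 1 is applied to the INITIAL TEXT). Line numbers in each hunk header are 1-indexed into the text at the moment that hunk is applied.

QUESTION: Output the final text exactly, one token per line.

Answer: pyp
rdysh
cii
obm
ane
qgat
mvchh

Derivation:
Hunk 1: at line 1 remove [qlvnx] add [pul,jfc] -> 7 lines: pyp rdysh pul jfc ane qgat mvchh
Hunk 2: at line 1 remove [pul] add [cii,bef,kood] -> 9 lines: pyp rdysh cii bef kood jfc ane qgat mvchh
Hunk 3: at line 3 remove [bef,kood,jfc] add [obm] -> 7 lines: pyp rdysh cii obm ane qgat mvchh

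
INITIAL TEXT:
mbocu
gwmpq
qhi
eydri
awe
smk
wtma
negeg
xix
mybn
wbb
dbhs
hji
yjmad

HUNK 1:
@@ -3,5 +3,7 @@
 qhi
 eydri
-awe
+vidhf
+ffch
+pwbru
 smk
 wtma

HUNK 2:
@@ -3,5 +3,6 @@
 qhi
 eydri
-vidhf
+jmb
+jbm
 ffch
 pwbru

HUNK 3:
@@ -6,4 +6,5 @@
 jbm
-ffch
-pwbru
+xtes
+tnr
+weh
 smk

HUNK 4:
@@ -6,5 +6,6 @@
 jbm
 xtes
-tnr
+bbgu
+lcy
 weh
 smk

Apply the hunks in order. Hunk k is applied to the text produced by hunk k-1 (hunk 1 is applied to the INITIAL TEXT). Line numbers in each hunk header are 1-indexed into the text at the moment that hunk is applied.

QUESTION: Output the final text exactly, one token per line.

Answer: mbocu
gwmpq
qhi
eydri
jmb
jbm
xtes
bbgu
lcy
weh
smk
wtma
negeg
xix
mybn
wbb
dbhs
hji
yjmad

Derivation:
Hunk 1: at line 3 remove [awe] add [vidhf,ffch,pwbru] -> 16 lines: mbocu gwmpq qhi eydri vidhf ffch pwbru smk wtma negeg xix mybn wbb dbhs hji yjmad
Hunk 2: at line 3 remove [vidhf] add [jmb,jbm] -> 17 lines: mbocu gwmpq qhi eydri jmb jbm ffch pwbru smk wtma negeg xix mybn wbb dbhs hji yjmad
Hunk 3: at line 6 remove [ffch,pwbru] add [xtes,tnr,weh] -> 18 lines: mbocu gwmpq qhi eydri jmb jbm xtes tnr weh smk wtma negeg xix mybn wbb dbhs hji yjmad
Hunk 4: at line 6 remove [tnr] add [bbgu,lcy] -> 19 lines: mbocu gwmpq qhi eydri jmb jbm xtes bbgu lcy weh smk wtma negeg xix mybn wbb dbhs hji yjmad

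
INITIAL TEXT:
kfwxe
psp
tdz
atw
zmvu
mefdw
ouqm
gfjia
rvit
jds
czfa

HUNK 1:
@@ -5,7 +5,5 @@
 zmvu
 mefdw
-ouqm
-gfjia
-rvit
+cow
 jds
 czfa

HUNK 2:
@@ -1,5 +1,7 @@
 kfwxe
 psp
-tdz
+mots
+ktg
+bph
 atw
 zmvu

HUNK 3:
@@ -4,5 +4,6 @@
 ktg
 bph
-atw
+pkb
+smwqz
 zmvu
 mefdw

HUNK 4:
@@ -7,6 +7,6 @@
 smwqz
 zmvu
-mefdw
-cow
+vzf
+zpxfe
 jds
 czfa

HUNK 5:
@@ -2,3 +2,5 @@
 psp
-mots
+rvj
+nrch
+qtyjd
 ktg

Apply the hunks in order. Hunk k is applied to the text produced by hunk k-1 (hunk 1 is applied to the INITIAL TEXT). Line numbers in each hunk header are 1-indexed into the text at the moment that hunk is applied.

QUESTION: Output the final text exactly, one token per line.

Answer: kfwxe
psp
rvj
nrch
qtyjd
ktg
bph
pkb
smwqz
zmvu
vzf
zpxfe
jds
czfa

Derivation:
Hunk 1: at line 5 remove [ouqm,gfjia,rvit] add [cow] -> 9 lines: kfwxe psp tdz atw zmvu mefdw cow jds czfa
Hunk 2: at line 1 remove [tdz] add [mots,ktg,bph] -> 11 lines: kfwxe psp mots ktg bph atw zmvu mefdw cow jds czfa
Hunk 3: at line 4 remove [atw] add [pkb,smwqz] -> 12 lines: kfwxe psp mots ktg bph pkb smwqz zmvu mefdw cow jds czfa
Hunk 4: at line 7 remove [mefdw,cow] add [vzf,zpxfe] -> 12 lines: kfwxe psp mots ktg bph pkb smwqz zmvu vzf zpxfe jds czfa
Hunk 5: at line 2 remove [mots] add [rvj,nrch,qtyjd] -> 14 lines: kfwxe psp rvj nrch qtyjd ktg bph pkb smwqz zmvu vzf zpxfe jds czfa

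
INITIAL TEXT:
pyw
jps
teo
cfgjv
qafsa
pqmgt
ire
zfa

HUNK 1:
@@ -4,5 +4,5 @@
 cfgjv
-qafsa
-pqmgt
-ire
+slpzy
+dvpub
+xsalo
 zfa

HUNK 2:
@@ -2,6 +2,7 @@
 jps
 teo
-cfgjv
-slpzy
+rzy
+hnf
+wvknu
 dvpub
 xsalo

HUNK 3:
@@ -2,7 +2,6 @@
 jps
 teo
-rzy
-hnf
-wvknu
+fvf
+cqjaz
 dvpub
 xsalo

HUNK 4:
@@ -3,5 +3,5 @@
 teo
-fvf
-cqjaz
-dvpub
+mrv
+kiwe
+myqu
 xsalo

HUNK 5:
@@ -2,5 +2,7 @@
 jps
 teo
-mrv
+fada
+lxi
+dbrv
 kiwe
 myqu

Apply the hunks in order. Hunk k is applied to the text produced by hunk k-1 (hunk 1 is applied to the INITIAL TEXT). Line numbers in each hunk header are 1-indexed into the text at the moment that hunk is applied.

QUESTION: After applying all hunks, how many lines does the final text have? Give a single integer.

Hunk 1: at line 4 remove [qafsa,pqmgt,ire] add [slpzy,dvpub,xsalo] -> 8 lines: pyw jps teo cfgjv slpzy dvpub xsalo zfa
Hunk 2: at line 2 remove [cfgjv,slpzy] add [rzy,hnf,wvknu] -> 9 lines: pyw jps teo rzy hnf wvknu dvpub xsalo zfa
Hunk 3: at line 2 remove [rzy,hnf,wvknu] add [fvf,cqjaz] -> 8 lines: pyw jps teo fvf cqjaz dvpub xsalo zfa
Hunk 4: at line 3 remove [fvf,cqjaz,dvpub] add [mrv,kiwe,myqu] -> 8 lines: pyw jps teo mrv kiwe myqu xsalo zfa
Hunk 5: at line 2 remove [mrv] add [fada,lxi,dbrv] -> 10 lines: pyw jps teo fada lxi dbrv kiwe myqu xsalo zfa
Final line count: 10

Answer: 10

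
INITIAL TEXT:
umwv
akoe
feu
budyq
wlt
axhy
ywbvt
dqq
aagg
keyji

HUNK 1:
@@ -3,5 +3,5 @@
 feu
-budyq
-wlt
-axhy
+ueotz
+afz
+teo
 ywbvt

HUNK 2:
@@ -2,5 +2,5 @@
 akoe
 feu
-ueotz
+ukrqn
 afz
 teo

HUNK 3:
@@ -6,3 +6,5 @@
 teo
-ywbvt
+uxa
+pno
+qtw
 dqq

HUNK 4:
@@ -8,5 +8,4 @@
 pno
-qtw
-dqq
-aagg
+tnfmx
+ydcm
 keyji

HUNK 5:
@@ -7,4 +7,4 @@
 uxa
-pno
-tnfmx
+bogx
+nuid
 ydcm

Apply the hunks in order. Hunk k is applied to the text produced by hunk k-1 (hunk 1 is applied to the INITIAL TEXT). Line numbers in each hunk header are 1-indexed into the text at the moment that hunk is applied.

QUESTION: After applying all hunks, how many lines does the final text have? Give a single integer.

Answer: 11

Derivation:
Hunk 1: at line 3 remove [budyq,wlt,axhy] add [ueotz,afz,teo] -> 10 lines: umwv akoe feu ueotz afz teo ywbvt dqq aagg keyji
Hunk 2: at line 2 remove [ueotz] add [ukrqn] -> 10 lines: umwv akoe feu ukrqn afz teo ywbvt dqq aagg keyji
Hunk 3: at line 6 remove [ywbvt] add [uxa,pno,qtw] -> 12 lines: umwv akoe feu ukrqn afz teo uxa pno qtw dqq aagg keyji
Hunk 4: at line 8 remove [qtw,dqq,aagg] add [tnfmx,ydcm] -> 11 lines: umwv akoe feu ukrqn afz teo uxa pno tnfmx ydcm keyji
Hunk 5: at line 7 remove [pno,tnfmx] add [bogx,nuid] -> 11 lines: umwv akoe feu ukrqn afz teo uxa bogx nuid ydcm keyji
Final line count: 11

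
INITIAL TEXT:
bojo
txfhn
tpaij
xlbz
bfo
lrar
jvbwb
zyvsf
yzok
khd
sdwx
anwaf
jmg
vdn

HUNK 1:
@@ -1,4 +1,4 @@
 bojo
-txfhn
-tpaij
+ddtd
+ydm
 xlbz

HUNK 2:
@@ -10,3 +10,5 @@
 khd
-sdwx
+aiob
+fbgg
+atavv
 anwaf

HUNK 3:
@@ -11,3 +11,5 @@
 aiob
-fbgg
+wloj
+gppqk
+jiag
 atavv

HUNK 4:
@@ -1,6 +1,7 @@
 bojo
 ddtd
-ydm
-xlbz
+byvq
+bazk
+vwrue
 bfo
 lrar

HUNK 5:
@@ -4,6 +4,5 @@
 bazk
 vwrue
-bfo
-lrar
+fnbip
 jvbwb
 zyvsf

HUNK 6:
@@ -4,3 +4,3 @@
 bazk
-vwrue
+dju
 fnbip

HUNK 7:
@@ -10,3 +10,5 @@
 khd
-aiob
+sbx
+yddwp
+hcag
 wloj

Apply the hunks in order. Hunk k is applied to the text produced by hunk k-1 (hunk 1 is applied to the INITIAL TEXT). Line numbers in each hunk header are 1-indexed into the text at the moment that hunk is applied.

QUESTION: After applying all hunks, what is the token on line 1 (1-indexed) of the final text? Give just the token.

Hunk 1: at line 1 remove [txfhn,tpaij] add [ddtd,ydm] -> 14 lines: bojo ddtd ydm xlbz bfo lrar jvbwb zyvsf yzok khd sdwx anwaf jmg vdn
Hunk 2: at line 10 remove [sdwx] add [aiob,fbgg,atavv] -> 16 lines: bojo ddtd ydm xlbz bfo lrar jvbwb zyvsf yzok khd aiob fbgg atavv anwaf jmg vdn
Hunk 3: at line 11 remove [fbgg] add [wloj,gppqk,jiag] -> 18 lines: bojo ddtd ydm xlbz bfo lrar jvbwb zyvsf yzok khd aiob wloj gppqk jiag atavv anwaf jmg vdn
Hunk 4: at line 1 remove [ydm,xlbz] add [byvq,bazk,vwrue] -> 19 lines: bojo ddtd byvq bazk vwrue bfo lrar jvbwb zyvsf yzok khd aiob wloj gppqk jiag atavv anwaf jmg vdn
Hunk 5: at line 4 remove [bfo,lrar] add [fnbip] -> 18 lines: bojo ddtd byvq bazk vwrue fnbip jvbwb zyvsf yzok khd aiob wloj gppqk jiag atavv anwaf jmg vdn
Hunk 6: at line 4 remove [vwrue] add [dju] -> 18 lines: bojo ddtd byvq bazk dju fnbip jvbwb zyvsf yzok khd aiob wloj gppqk jiag atavv anwaf jmg vdn
Hunk 7: at line 10 remove [aiob] add [sbx,yddwp,hcag] -> 20 lines: bojo ddtd byvq bazk dju fnbip jvbwb zyvsf yzok khd sbx yddwp hcag wloj gppqk jiag atavv anwaf jmg vdn
Final line 1: bojo

Answer: bojo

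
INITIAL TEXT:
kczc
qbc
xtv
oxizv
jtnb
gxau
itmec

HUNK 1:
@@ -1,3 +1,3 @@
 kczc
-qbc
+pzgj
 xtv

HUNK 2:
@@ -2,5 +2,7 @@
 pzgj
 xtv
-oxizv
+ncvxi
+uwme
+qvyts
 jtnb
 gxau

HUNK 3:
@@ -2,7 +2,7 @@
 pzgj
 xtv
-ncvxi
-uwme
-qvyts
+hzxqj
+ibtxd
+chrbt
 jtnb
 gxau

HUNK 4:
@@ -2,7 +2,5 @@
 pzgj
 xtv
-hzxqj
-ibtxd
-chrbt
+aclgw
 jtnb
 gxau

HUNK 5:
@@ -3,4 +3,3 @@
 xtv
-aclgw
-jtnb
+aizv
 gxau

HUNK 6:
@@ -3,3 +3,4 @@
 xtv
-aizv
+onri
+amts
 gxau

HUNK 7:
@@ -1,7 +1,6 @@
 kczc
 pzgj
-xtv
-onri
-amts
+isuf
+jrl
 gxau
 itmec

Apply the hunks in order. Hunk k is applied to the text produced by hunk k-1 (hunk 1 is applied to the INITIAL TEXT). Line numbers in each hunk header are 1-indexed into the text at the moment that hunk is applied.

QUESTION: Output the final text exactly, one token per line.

Answer: kczc
pzgj
isuf
jrl
gxau
itmec

Derivation:
Hunk 1: at line 1 remove [qbc] add [pzgj] -> 7 lines: kczc pzgj xtv oxizv jtnb gxau itmec
Hunk 2: at line 2 remove [oxizv] add [ncvxi,uwme,qvyts] -> 9 lines: kczc pzgj xtv ncvxi uwme qvyts jtnb gxau itmec
Hunk 3: at line 2 remove [ncvxi,uwme,qvyts] add [hzxqj,ibtxd,chrbt] -> 9 lines: kczc pzgj xtv hzxqj ibtxd chrbt jtnb gxau itmec
Hunk 4: at line 2 remove [hzxqj,ibtxd,chrbt] add [aclgw] -> 7 lines: kczc pzgj xtv aclgw jtnb gxau itmec
Hunk 5: at line 3 remove [aclgw,jtnb] add [aizv] -> 6 lines: kczc pzgj xtv aizv gxau itmec
Hunk 6: at line 3 remove [aizv] add [onri,amts] -> 7 lines: kczc pzgj xtv onri amts gxau itmec
Hunk 7: at line 1 remove [xtv,onri,amts] add [isuf,jrl] -> 6 lines: kczc pzgj isuf jrl gxau itmec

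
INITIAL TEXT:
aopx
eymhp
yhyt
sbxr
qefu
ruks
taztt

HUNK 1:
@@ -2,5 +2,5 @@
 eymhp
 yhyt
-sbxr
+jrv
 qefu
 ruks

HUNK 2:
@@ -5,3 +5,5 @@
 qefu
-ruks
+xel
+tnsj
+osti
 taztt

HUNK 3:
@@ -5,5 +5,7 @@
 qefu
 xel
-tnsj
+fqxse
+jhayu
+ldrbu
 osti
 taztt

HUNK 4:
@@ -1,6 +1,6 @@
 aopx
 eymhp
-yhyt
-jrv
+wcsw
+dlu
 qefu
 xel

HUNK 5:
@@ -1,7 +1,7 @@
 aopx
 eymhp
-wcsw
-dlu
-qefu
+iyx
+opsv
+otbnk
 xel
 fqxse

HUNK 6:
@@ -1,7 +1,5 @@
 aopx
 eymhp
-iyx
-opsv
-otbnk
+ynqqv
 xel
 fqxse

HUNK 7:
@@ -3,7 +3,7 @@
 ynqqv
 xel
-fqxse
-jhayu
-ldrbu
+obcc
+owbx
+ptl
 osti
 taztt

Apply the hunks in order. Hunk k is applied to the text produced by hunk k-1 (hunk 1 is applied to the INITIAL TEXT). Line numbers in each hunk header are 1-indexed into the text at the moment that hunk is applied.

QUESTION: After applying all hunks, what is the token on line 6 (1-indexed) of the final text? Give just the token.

Hunk 1: at line 2 remove [sbxr] add [jrv] -> 7 lines: aopx eymhp yhyt jrv qefu ruks taztt
Hunk 2: at line 5 remove [ruks] add [xel,tnsj,osti] -> 9 lines: aopx eymhp yhyt jrv qefu xel tnsj osti taztt
Hunk 3: at line 5 remove [tnsj] add [fqxse,jhayu,ldrbu] -> 11 lines: aopx eymhp yhyt jrv qefu xel fqxse jhayu ldrbu osti taztt
Hunk 4: at line 1 remove [yhyt,jrv] add [wcsw,dlu] -> 11 lines: aopx eymhp wcsw dlu qefu xel fqxse jhayu ldrbu osti taztt
Hunk 5: at line 1 remove [wcsw,dlu,qefu] add [iyx,opsv,otbnk] -> 11 lines: aopx eymhp iyx opsv otbnk xel fqxse jhayu ldrbu osti taztt
Hunk 6: at line 1 remove [iyx,opsv,otbnk] add [ynqqv] -> 9 lines: aopx eymhp ynqqv xel fqxse jhayu ldrbu osti taztt
Hunk 7: at line 3 remove [fqxse,jhayu,ldrbu] add [obcc,owbx,ptl] -> 9 lines: aopx eymhp ynqqv xel obcc owbx ptl osti taztt
Final line 6: owbx

Answer: owbx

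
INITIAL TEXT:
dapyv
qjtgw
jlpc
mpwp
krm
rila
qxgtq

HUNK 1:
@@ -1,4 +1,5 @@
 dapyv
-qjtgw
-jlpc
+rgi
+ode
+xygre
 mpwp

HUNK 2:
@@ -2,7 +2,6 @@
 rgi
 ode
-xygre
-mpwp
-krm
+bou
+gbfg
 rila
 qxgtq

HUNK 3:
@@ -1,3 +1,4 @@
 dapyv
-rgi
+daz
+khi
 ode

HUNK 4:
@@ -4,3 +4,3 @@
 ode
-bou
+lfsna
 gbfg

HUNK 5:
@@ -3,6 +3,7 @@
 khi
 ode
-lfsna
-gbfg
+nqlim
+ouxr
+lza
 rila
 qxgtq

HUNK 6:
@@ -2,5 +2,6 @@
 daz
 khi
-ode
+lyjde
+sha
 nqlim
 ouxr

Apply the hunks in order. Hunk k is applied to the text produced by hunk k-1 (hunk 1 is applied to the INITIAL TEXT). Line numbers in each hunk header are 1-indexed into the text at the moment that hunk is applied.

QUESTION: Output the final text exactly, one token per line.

Hunk 1: at line 1 remove [qjtgw,jlpc] add [rgi,ode,xygre] -> 8 lines: dapyv rgi ode xygre mpwp krm rila qxgtq
Hunk 2: at line 2 remove [xygre,mpwp,krm] add [bou,gbfg] -> 7 lines: dapyv rgi ode bou gbfg rila qxgtq
Hunk 3: at line 1 remove [rgi] add [daz,khi] -> 8 lines: dapyv daz khi ode bou gbfg rila qxgtq
Hunk 4: at line 4 remove [bou] add [lfsna] -> 8 lines: dapyv daz khi ode lfsna gbfg rila qxgtq
Hunk 5: at line 3 remove [lfsna,gbfg] add [nqlim,ouxr,lza] -> 9 lines: dapyv daz khi ode nqlim ouxr lza rila qxgtq
Hunk 6: at line 2 remove [ode] add [lyjde,sha] -> 10 lines: dapyv daz khi lyjde sha nqlim ouxr lza rila qxgtq

Answer: dapyv
daz
khi
lyjde
sha
nqlim
ouxr
lza
rila
qxgtq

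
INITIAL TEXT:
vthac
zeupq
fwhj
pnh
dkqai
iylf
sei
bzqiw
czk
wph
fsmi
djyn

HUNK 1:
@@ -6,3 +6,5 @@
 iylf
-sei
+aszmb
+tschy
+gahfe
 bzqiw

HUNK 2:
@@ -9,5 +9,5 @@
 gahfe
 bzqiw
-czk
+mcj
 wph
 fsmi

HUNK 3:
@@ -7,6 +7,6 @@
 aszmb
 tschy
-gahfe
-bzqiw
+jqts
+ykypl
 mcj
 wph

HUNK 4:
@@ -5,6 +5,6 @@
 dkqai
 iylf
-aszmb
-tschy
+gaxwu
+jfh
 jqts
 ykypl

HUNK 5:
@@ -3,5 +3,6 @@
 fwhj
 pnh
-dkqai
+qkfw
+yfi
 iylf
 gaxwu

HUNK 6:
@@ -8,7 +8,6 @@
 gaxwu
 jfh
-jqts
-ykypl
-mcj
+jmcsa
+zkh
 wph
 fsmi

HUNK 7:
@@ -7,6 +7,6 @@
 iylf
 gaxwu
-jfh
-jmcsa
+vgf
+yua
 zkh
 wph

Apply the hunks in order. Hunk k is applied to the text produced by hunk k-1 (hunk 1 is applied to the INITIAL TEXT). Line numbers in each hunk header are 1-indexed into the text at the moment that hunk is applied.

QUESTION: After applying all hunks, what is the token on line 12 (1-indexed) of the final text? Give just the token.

Hunk 1: at line 6 remove [sei] add [aszmb,tschy,gahfe] -> 14 lines: vthac zeupq fwhj pnh dkqai iylf aszmb tschy gahfe bzqiw czk wph fsmi djyn
Hunk 2: at line 9 remove [czk] add [mcj] -> 14 lines: vthac zeupq fwhj pnh dkqai iylf aszmb tschy gahfe bzqiw mcj wph fsmi djyn
Hunk 3: at line 7 remove [gahfe,bzqiw] add [jqts,ykypl] -> 14 lines: vthac zeupq fwhj pnh dkqai iylf aszmb tschy jqts ykypl mcj wph fsmi djyn
Hunk 4: at line 5 remove [aszmb,tschy] add [gaxwu,jfh] -> 14 lines: vthac zeupq fwhj pnh dkqai iylf gaxwu jfh jqts ykypl mcj wph fsmi djyn
Hunk 5: at line 3 remove [dkqai] add [qkfw,yfi] -> 15 lines: vthac zeupq fwhj pnh qkfw yfi iylf gaxwu jfh jqts ykypl mcj wph fsmi djyn
Hunk 6: at line 8 remove [jqts,ykypl,mcj] add [jmcsa,zkh] -> 14 lines: vthac zeupq fwhj pnh qkfw yfi iylf gaxwu jfh jmcsa zkh wph fsmi djyn
Hunk 7: at line 7 remove [jfh,jmcsa] add [vgf,yua] -> 14 lines: vthac zeupq fwhj pnh qkfw yfi iylf gaxwu vgf yua zkh wph fsmi djyn
Final line 12: wph

Answer: wph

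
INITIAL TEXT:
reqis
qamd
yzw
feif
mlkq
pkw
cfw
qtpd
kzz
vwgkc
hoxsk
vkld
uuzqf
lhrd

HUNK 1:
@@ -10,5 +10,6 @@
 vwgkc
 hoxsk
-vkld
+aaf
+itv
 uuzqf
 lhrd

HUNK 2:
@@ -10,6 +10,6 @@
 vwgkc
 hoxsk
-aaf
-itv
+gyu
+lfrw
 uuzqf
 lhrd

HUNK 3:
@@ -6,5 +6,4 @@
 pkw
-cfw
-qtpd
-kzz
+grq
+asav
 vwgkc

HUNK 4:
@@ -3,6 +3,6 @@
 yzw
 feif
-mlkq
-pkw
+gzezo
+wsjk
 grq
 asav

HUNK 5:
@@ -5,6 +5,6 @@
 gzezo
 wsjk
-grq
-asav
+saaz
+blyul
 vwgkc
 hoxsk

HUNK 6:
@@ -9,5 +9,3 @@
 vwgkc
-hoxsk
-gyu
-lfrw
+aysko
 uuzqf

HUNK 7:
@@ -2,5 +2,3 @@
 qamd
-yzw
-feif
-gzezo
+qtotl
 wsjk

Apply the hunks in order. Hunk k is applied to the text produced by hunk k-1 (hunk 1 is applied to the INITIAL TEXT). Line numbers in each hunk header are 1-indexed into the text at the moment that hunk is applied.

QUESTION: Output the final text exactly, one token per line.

Hunk 1: at line 10 remove [vkld] add [aaf,itv] -> 15 lines: reqis qamd yzw feif mlkq pkw cfw qtpd kzz vwgkc hoxsk aaf itv uuzqf lhrd
Hunk 2: at line 10 remove [aaf,itv] add [gyu,lfrw] -> 15 lines: reqis qamd yzw feif mlkq pkw cfw qtpd kzz vwgkc hoxsk gyu lfrw uuzqf lhrd
Hunk 3: at line 6 remove [cfw,qtpd,kzz] add [grq,asav] -> 14 lines: reqis qamd yzw feif mlkq pkw grq asav vwgkc hoxsk gyu lfrw uuzqf lhrd
Hunk 4: at line 3 remove [mlkq,pkw] add [gzezo,wsjk] -> 14 lines: reqis qamd yzw feif gzezo wsjk grq asav vwgkc hoxsk gyu lfrw uuzqf lhrd
Hunk 5: at line 5 remove [grq,asav] add [saaz,blyul] -> 14 lines: reqis qamd yzw feif gzezo wsjk saaz blyul vwgkc hoxsk gyu lfrw uuzqf lhrd
Hunk 6: at line 9 remove [hoxsk,gyu,lfrw] add [aysko] -> 12 lines: reqis qamd yzw feif gzezo wsjk saaz blyul vwgkc aysko uuzqf lhrd
Hunk 7: at line 2 remove [yzw,feif,gzezo] add [qtotl] -> 10 lines: reqis qamd qtotl wsjk saaz blyul vwgkc aysko uuzqf lhrd

Answer: reqis
qamd
qtotl
wsjk
saaz
blyul
vwgkc
aysko
uuzqf
lhrd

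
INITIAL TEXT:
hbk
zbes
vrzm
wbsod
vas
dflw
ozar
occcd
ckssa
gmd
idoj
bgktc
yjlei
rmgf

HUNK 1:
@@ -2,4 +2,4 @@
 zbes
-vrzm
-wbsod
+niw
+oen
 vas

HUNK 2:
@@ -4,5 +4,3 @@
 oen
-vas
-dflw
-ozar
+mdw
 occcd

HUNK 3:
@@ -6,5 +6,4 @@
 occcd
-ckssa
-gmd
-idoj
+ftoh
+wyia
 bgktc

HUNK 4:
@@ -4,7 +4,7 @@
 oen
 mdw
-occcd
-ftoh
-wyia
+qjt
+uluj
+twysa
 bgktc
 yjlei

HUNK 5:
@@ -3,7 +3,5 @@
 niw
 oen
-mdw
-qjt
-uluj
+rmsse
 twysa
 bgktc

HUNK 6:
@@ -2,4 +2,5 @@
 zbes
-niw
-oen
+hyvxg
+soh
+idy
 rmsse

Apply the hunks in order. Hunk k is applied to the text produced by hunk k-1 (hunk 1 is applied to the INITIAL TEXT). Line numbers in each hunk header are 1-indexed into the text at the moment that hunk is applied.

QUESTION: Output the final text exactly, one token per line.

Answer: hbk
zbes
hyvxg
soh
idy
rmsse
twysa
bgktc
yjlei
rmgf

Derivation:
Hunk 1: at line 2 remove [vrzm,wbsod] add [niw,oen] -> 14 lines: hbk zbes niw oen vas dflw ozar occcd ckssa gmd idoj bgktc yjlei rmgf
Hunk 2: at line 4 remove [vas,dflw,ozar] add [mdw] -> 12 lines: hbk zbes niw oen mdw occcd ckssa gmd idoj bgktc yjlei rmgf
Hunk 3: at line 6 remove [ckssa,gmd,idoj] add [ftoh,wyia] -> 11 lines: hbk zbes niw oen mdw occcd ftoh wyia bgktc yjlei rmgf
Hunk 4: at line 4 remove [occcd,ftoh,wyia] add [qjt,uluj,twysa] -> 11 lines: hbk zbes niw oen mdw qjt uluj twysa bgktc yjlei rmgf
Hunk 5: at line 3 remove [mdw,qjt,uluj] add [rmsse] -> 9 lines: hbk zbes niw oen rmsse twysa bgktc yjlei rmgf
Hunk 6: at line 2 remove [niw,oen] add [hyvxg,soh,idy] -> 10 lines: hbk zbes hyvxg soh idy rmsse twysa bgktc yjlei rmgf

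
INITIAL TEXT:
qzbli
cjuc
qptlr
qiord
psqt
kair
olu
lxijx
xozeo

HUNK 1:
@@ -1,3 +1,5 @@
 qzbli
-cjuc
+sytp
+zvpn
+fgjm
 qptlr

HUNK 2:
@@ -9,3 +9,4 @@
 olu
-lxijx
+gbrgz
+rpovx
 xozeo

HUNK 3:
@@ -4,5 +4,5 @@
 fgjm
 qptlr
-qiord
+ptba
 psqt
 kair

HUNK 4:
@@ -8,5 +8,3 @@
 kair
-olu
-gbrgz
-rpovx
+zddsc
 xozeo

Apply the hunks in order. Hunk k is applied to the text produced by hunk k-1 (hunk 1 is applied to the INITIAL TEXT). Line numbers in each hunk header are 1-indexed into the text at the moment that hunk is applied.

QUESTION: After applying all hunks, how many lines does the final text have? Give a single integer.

Answer: 10

Derivation:
Hunk 1: at line 1 remove [cjuc] add [sytp,zvpn,fgjm] -> 11 lines: qzbli sytp zvpn fgjm qptlr qiord psqt kair olu lxijx xozeo
Hunk 2: at line 9 remove [lxijx] add [gbrgz,rpovx] -> 12 lines: qzbli sytp zvpn fgjm qptlr qiord psqt kair olu gbrgz rpovx xozeo
Hunk 3: at line 4 remove [qiord] add [ptba] -> 12 lines: qzbli sytp zvpn fgjm qptlr ptba psqt kair olu gbrgz rpovx xozeo
Hunk 4: at line 8 remove [olu,gbrgz,rpovx] add [zddsc] -> 10 lines: qzbli sytp zvpn fgjm qptlr ptba psqt kair zddsc xozeo
Final line count: 10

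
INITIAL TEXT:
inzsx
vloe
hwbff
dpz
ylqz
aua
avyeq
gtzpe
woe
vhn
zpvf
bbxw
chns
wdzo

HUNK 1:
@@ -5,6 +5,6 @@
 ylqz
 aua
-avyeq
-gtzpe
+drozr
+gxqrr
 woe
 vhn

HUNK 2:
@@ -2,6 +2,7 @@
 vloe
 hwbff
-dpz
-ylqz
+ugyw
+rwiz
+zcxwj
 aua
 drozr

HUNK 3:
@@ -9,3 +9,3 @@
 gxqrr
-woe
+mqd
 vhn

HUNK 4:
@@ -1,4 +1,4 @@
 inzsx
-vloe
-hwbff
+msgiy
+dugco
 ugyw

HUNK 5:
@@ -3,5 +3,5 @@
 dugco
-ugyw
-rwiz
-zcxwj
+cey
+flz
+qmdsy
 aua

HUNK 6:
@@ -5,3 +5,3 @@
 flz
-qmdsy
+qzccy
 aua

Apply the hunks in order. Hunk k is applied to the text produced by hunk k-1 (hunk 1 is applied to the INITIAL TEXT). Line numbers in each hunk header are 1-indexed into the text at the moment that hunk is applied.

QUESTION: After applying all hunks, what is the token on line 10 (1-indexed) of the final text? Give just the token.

Answer: mqd

Derivation:
Hunk 1: at line 5 remove [avyeq,gtzpe] add [drozr,gxqrr] -> 14 lines: inzsx vloe hwbff dpz ylqz aua drozr gxqrr woe vhn zpvf bbxw chns wdzo
Hunk 2: at line 2 remove [dpz,ylqz] add [ugyw,rwiz,zcxwj] -> 15 lines: inzsx vloe hwbff ugyw rwiz zcxwj aua drozr gxqrr woe vhn zpvf bbxw chns wdzo
Hunk 3: at line 9 remove [woe] add [mqd] -> 15 lines: inzsx vloe hwbff ugyw rwiz zcxwj aua drozr gxqrr mqd vhn zpvf bbxw chns wdzo
Hunk 4: at line 1 remove [vloe,hwbff] add [msgiy,dugco] -> 15 lines: inzsx msgiy dugco ugyw rwiz zcxwj aua drozr gxqrr mqd vhn zpvf bbxw chns wdzo
Hunk 5: at line 3 remove [ugyw,rwiz,zcxwj] add [cey,flz,qmdsy] -> 15 lines: inzsx msgiy dugco cey flz qmdsy aua drozr gxqrr mqd vhn zpvf bbxw chns wdzo
Hunk 6: at line 5 remove [qmdsy] add [qzccy] -> 15 lines: inzsx msgiy dugco cey flz qzccy aua drozr gxqrr mqd vhn zpvf bbxw chns wdzo
Final line 10: mqd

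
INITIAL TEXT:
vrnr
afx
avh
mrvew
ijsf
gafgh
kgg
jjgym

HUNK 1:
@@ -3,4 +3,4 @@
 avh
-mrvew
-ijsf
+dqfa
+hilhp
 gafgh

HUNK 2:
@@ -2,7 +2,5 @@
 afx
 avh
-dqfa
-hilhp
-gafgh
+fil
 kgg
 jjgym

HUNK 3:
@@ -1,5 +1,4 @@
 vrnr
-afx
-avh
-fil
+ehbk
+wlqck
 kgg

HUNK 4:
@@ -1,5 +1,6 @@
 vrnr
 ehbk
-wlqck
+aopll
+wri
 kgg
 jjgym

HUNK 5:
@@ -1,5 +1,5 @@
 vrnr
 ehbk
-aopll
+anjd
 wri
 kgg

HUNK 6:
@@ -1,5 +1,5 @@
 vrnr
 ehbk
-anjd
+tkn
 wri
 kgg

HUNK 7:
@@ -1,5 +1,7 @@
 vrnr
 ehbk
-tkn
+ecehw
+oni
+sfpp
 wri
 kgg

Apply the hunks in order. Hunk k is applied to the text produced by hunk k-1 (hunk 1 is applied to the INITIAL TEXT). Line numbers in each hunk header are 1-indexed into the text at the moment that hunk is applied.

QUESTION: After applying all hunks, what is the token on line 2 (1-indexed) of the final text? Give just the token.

Hunk 1: at line 3 remove [mrvew,ijsf] add [dqfa,hilhp] -> 8 lines: vrnr afx avh dqfa hilhp gafgh kgg jjgym
Hunk 2: at line 2 remove [dqfa,hilhp,gafgh] add [fil] -> 6 lines: vrnr afx avh fil kgg jjgym
Hunk 3: at line 1 remove [afx,avh,fil] add [ehbk,wlqck] -> 5 lines: vrnr ehbk wlqck kgg jjgym
Hunk 4: at line 1 remove [wlqck] add [aopll,wri] -> 6 lines: vrnr ehbk aopll wri kgg jjgym
Hunk 5: at line 1 remove [aopll] add [anjd] -> 6 lines: vrnr ehbk anjd wri kgg jjgym
Hunk 6: at line 1 remove [anjd] add [tkn] -> 6 lines: vrnr ehbk tkn wri kgg jjgym
Hunk 7: at line 1 remove [tkn] add [ecehw,oni,sfpp] -> 8 lines: vrnr ehbk ecehw oni sfpp wri kgg jjgym
Final line 2: ehbk

Answer: ehbk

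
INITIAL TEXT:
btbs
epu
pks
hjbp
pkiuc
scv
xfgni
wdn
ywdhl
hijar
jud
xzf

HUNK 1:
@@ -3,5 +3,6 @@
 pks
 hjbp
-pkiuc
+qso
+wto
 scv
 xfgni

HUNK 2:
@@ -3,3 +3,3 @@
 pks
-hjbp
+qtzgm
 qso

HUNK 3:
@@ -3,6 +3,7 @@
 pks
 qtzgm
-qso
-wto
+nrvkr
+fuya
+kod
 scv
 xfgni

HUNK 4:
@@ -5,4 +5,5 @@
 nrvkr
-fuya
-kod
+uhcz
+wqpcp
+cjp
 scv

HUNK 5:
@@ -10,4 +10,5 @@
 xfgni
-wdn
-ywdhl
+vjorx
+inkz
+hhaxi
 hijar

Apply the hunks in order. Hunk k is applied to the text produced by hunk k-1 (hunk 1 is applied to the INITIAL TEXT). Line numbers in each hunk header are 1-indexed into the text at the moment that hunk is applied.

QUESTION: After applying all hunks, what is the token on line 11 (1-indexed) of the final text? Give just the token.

Answer: vjorx

Derivation:
Hunk 1: at line 3 remove [pkiuc] add [qso,wto] -> 13 lines: btbs epu pks hjbp qso wto scv xfgni wdn ywdhl hijar jud xzf
Hunk 2: at line 3 remove [hjbp] add [qtzgm] -> 13 lines: btbs epu pks qtzgm qso wto scv xfgni wdn ywdhl hijar jud xzf
Hunk 3: at line 3 remove [qso,wto] add [nrvkr,fuya,kod] -> 14 lines: btbs epu pks qtzgm nrvkr fuya kod scv xfgni wdn ywdhl hijar jud xzf
Hunk 4: at line 5 remove [fuya,kod] add [uhcz,wqpcp,cjp] -> 15 lines: btbs epu pks qtzgm nrvkr uhcz wqpcp cjp scv xfgni wdn ywdhl hijar jud xzf
Hunk 5: at line 10 remove [wdn,ywdhl] add [vjorx,inkz,hhaxi] -> 16 lines: btbs epu pks qtzgm nrvkr uhcz wqpcp cjp scv xfgni vjorx inkz hhaxi hijar jud xzf
Final line 11: vjorx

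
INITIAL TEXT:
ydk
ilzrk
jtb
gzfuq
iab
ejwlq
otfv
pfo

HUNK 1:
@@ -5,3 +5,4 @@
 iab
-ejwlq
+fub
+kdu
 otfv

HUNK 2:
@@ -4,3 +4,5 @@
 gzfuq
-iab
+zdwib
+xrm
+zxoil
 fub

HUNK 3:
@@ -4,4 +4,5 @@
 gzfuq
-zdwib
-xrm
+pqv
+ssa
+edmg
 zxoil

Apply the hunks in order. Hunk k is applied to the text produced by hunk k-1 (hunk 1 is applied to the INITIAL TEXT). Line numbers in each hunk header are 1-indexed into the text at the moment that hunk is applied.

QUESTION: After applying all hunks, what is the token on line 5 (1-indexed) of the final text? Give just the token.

Hunk 1: at line 5 remove [ejwlq] add [fub,kdu] -> 9 lines: ydk ilzrk jtb gzfuq iab fub kdu otfv pfo
Hunk 2: at line 4 remove [iab] add [zdwib,xrm,zxoil] -> 11 lines: ydk ilzrk jtb gzfuq zdwib xrm zxoil fub kdu otfv pfo
Hunk 3: at line 4 remove [zdwib,xrm] add [pqv,ssa,edmg] -> 12 lines: ydk ilzrk jtb gzfuq pqv ssa edmg zxoil fub kdu otfv pfo
Final line 5: pqv

Answer: pqv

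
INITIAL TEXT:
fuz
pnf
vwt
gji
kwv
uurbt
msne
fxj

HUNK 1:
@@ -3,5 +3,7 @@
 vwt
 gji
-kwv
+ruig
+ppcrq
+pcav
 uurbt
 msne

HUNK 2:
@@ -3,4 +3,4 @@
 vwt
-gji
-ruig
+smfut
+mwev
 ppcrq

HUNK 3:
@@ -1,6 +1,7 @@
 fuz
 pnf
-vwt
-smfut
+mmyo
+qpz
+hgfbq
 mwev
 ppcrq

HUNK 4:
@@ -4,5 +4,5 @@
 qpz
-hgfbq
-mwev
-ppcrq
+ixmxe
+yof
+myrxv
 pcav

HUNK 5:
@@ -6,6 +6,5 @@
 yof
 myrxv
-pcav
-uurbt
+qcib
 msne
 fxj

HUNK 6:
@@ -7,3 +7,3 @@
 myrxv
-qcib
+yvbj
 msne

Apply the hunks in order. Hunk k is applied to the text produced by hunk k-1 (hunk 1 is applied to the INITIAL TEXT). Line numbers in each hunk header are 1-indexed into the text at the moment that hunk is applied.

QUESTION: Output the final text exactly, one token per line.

Answer: fuz
pnf
mmyo
qpz
ixmxe
yof
myrxv
yvbj
msne
fxj

Derivation:
Hunk 1: at line 3 remove [kwv] add [ruig,ppcrq,pcav] -> 10 lines: fuz pnf vwt gji ruig ppcrq pcav uurbt msne fxj
Hunk 2: at line 3 remove [gji,ruig] add [smfut,mwev] -> 10 lines: fuz pnf vwt smfut mwev ppcrq pcav uurbt msne fxj
Hunk 3: at line 1 remove [vwt,smfut] add [mmyo,qpz,hgfbq] -> 11 lines: fuz pnf mmyo qpz hgfbq mwev ppcrq pcav uurbt msne fxj
Hunk 4: at line 4 remove [hgfbq,mwev,ppcrq] add [ixmxe,yof,myrxv] -> 11 lines: fuz pnf mmyo qpz ixmxe yof myrxv pcav uurbt msne fxj
Hunk 5: at line 6 remove [pcav,uurbt] add [qcib] -> 10 lines: fuz pnf mmyo qpz ixmxe yof myrxv qcib msne fxj
Hunk 6: at line 7 remove [qcib] add [yvbj] -> 10 lines: fuz pnf mmyo qpz ixmxe yof myrxv yvbj msne fxj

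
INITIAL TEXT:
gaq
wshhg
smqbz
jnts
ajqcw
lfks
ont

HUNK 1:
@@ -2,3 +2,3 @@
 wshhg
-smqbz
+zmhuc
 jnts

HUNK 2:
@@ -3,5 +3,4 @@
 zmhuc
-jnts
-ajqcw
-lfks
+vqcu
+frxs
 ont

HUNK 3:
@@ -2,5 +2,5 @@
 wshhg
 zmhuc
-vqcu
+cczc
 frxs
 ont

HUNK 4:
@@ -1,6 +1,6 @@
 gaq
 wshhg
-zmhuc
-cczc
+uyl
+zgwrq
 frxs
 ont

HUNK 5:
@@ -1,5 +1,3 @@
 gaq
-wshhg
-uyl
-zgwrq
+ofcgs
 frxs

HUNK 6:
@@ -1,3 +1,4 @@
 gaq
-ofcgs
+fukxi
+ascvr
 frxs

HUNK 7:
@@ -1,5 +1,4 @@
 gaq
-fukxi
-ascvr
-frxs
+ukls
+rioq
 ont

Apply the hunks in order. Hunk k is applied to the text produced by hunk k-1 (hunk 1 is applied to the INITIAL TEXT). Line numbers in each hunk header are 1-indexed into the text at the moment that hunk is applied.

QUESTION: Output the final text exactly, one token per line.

Answer: gaq
ukls
rioq
ont

Derivation:
Hunk 1: at line 2 remove [smqbz] add [zmhuc] -> 7 lines: gaq wshhg zmhuc jnts ajqcw lfks ont
Hunk 2: at line 3 remove [jnts,ajqcw,lfks] add [vqcu,frxs] -> 6 lines: gaq wshhg zmhuc vqcu frxs ont
Hunk 3: at line 2 remove [vqcu] add [cczc] -> 6 lines: gaq wshhg zmhuc cczc frxs ont
Hunk 4: at line 1 remove [zmhuc,cczc] add [uyl,zgwrq] -> 6 lines: gaq wshhg uyl zgwrq frxs ont
Hunk 5: at line 1 remove [wshhg,uyl,zgwrq] add [ofcgs] -> 4 lines: gaq ofcgs frxs ont
Hunk 6: at line 1 remove [ofcgs] add [fukxi,ascvr] -> 5 lines: gaq fukxi ascvr frxs ont
Hunk 7: at line 1 remove [fukxi,ascvr,frxs] add [ukls,rioq] -> 4 lines: gaq ukls rioq ont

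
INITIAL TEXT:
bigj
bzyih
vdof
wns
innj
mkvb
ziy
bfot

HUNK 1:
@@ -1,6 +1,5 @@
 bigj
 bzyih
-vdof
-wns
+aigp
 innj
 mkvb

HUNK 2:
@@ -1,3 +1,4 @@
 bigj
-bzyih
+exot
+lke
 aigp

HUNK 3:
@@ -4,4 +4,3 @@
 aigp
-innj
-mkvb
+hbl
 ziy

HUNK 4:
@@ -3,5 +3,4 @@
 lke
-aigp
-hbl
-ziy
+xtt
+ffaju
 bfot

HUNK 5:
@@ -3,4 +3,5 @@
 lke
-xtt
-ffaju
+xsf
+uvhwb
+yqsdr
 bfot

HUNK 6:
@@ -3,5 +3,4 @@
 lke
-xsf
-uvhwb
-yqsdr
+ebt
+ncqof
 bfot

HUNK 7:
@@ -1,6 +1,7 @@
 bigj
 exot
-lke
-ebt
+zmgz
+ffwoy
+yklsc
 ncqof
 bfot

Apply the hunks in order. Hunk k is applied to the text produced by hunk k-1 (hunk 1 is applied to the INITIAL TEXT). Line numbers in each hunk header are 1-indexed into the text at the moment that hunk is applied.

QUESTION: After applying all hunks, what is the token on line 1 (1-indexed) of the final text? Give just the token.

Hunk 1: at line 1 remove [vdof,wns] add [aigp] -> 7 lines: bigj bzyih aigp innj mkvb ziy bfot
Hunk 2: at line 1 remove [bzyih] add [exot,lke] -> 8 lines: bigj exot lke aigp innj mkvb ziy bfot
Hunk 3: at line 4 remove [innj,mkvb] add [hbl] -> 7 lines: bigj exot lke aigp hbl ziy bfot
Hunk 4: at line 3 remove [aigp,hbl,ziy] add [xtt,ffaju] -> 6 lines: bigj exot lke xtt ffaju bfot
Hunk 5: at line 3 remove [xtt,ffaju] add [xsf,uvhwb,yqsdr] -> 7 lines: bigj exot lke xsf uvhwb yqsdr bfot
Hunk 6: at line 3 remove [xsf,uvhwb,yqsdr] add [ebt,ncqof] -> 6 lines: bigj exot lke ebt ncqof bfot
Hunk 7: at line 1 remove [lke,ebt] add [zmgz,ffwoy,yklsc] -> 7 lines: bigj exot zmgz ffwoy yklsc ncqof bfot
Final line 1: bigj

Answer: bigj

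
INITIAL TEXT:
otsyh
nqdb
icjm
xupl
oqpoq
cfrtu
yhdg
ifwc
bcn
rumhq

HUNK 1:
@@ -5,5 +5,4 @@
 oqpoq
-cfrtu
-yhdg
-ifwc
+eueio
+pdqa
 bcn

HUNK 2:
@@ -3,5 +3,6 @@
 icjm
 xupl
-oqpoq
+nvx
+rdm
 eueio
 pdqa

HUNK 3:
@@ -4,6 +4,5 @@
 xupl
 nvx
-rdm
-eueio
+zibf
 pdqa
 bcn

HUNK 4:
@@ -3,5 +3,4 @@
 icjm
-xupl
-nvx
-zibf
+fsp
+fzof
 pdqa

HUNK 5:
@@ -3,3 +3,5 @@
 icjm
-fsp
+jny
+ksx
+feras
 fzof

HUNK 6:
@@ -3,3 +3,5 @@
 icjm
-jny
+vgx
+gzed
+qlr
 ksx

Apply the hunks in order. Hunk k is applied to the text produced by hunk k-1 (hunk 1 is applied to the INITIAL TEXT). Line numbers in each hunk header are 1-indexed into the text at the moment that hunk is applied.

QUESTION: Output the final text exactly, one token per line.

Hunk 1: at line 5 remove [cfrtu,yhdg,ifwc] add [eueio,pdqa] -> 9 lines: otsyh nqdb icjm xupl oqpoq eueio pdqa bcn rumhq
Hunk 2: at line 3 remove [oqpoq] add [nvx,rdm] -> 10 lines: otsyh nqdb icjm xupl nvx rdm eueio pdqa bcn rumhq
Hunk 3: at line 4 remove [rdm,eueio] add [zibf] -> 9 lines: otsyh nqdb icjm xupl nvx zibf pdqa bcn rumhq
Hunk 4: at line 3 remove [xupl,nvx,zibf] add [fsp,fzof] -> 8 lines: otsyh nqdb icjm fsp fzof pdqa bcn rumhq
Hunk 5: at line 3 remove [fsp] add [jny,ksx,feras] -> 10 lines: otsyh nqdb icjm jny ksx feras fzof pdqa bcn rumhq
Hunk 6: at line 3 remove [jny] add [vgx,gzed,qlr] -> 12 lines: otsyh nqdb icjm vgx gzed qlr ksx feras fzof pdqa bcn rumhq

Answer: otsyh
nqdb
icjm
vgx
gzed
qlr
ksx
feras
fzof
pdqa
bcn
rumhq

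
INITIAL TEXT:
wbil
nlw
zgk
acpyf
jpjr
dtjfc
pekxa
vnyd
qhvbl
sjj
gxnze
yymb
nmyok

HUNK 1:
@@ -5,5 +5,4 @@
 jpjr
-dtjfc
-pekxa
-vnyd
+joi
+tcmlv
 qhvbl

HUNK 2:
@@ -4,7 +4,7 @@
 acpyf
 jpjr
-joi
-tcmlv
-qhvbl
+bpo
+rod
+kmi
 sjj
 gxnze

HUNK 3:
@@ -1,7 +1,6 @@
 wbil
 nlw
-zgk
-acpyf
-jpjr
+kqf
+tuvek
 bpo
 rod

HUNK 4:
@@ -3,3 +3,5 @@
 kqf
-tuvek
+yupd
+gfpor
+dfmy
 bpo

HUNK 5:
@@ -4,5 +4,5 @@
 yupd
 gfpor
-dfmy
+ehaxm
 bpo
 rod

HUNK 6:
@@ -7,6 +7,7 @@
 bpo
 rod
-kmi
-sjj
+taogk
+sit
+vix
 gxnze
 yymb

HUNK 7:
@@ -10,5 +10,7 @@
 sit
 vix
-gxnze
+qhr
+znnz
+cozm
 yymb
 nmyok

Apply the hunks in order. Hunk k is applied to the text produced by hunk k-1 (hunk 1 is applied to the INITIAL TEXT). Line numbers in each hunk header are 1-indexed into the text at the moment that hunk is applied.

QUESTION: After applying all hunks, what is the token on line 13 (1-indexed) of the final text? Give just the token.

Answer: znnz

Derivation:
Hunk 1: at line 5 remove [dtjfc,pekxa,vnyd] add [joi,tcmlv] -> 12 lines: wbil nlw zgk acpyf jpjr joi tcmlv qhvbl sjj gxnze yymb nmyok
Hunk 2: at line 4 remove [joi,tcmlv,qhvbl] add [bpo,rod,kmi] -> 12 lines: wbil nlw zgk acpyf jpjr bpo rod kmi sjj gxnze yymb nmyok
Hunk 3: at line 1 remove [zgk,acpyf,jpjr] add [kqf,tuvek] -> 11 lines: wbil nlw kqf tuvek bpo rod kmi sjj gxnze yymb nmyok
Hunk 4: at line 3 remove [tuvek] add [yupd,gfpor,dfmy] -> 13 lines: wbil nlw kqf yupd gfpor dfmy bpo rod kmi sjj gxnze yymb nmyok
Hunk 5: at line 4 remove [dfmy] add [ehaxm] -> 13 lines: wbil nlw kqf yupd gfpor ehaxm bpo rod kmi sjj gxnze yymb nmyok
Hunk 6: at line 7 remove [kmi,sjj] add [taogk,sit,vix] -> 14 lines: wbil nlw kqf yupd gfpor ehaxm bpo rod taogk sit vix gxnze yymb nmyok
Hunk 7: at line 10 remove [gxnze] add [qhr,znnz,cozm] -> 16 lines: wbil nlw kqf yupd gfpor ehaxm bpo rod taogk sit vix qhr znnz cozm yymb nmyok
Final line 13: znnz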